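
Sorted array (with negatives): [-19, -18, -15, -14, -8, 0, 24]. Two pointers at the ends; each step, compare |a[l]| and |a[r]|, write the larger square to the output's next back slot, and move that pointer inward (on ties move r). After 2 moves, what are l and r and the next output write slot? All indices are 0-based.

[0,6] |-19|<=|24| out[6]=576 → r--
[0,5] |-19|>|0| out[5]=361 → l++

l=1, r=5, next write slot=4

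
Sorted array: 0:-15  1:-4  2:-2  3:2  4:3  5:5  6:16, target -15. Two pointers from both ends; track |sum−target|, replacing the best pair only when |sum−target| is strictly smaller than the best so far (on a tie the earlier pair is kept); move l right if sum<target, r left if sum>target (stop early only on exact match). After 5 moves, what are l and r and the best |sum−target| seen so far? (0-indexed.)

l=1, r=2, best |Δ|=2

[0,6] -15+16=1 d=16 * → r--
[0,5] -15+5=-10 d=5 * → r--
[0,4] -15+3=-12 d=3 * → r--
[0,3] -15+2=-13 d=2 * → r--
[0,2] -15+-2=-17 d=2 → l++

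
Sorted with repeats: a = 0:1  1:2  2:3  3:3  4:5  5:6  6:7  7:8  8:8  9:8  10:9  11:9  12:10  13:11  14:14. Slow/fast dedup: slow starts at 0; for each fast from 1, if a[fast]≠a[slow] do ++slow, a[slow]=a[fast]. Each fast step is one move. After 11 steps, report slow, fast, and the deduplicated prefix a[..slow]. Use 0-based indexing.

slow=7, fast=12, prefix=[1, 2, 3, 5, 6, 7, 8, 9]

slow=0 fast=1: a[fast]=2≠a[slow]=1 write a[1]=2, slow++,fast++
slow=1 fast=2: a[fast]=3≠a[slow]=2 write a[2]=3, slow++,fast++
slow=2 fast=3: a[fast]=3=a[slow] dup, fast++
slow=2 fast=4: a[fast]=5≠a[slow]=3 write a[3]=5, slow++,fast++
slow=3 fast=5: a[fast]=6≠a[slow]=5 write a[4]=6, slow++,fast++
slow=4 fast=6: a[fast]=7≠a[slow]=6 write a[5]=7, slow++,fast++
slow=5 fast=7: a[fast]=8≠a[slow]=7 write a[6]=8, slow++,fast++
slow=6 fast=8: a[fast]=8=a[slow] dup, fast++
slow=6 fast=9: a[fast]=8=a[slow] dup, fast++
slow=6 fast=10: a[fast]=9≠a[slow]=8 write a[7]=9, slow++,fast++
slow=7 fast=11: a[fast]=9=a[slow] dup, fast++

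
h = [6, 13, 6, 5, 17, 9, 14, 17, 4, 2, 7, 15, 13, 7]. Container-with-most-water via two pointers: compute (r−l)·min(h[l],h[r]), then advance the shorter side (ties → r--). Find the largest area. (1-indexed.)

max area = 143

l=1 r=14: min(6,7)*13=78 best=78 *, l++
l=2 r=14: min(13,7)*12=84 best=84 *, r--
l=2 r=13: min(13,13)*11=143 best=143 *, r--
l=2 r=12: min(13,15)*10=130 best=143, l++
l=3 r=12: min(6,15)*9=54 best=143, l++
l=4 r=12: min(5,15)*8=40 best=143, l++
l=5 r=12: min(17,15)*7=105 best=143, r--
l=5 r=11: min(17,7)*6=42 best=143, r--
l=5 r=10: min(17,2)*5=10 best=143, r--
l=5 r=9: min(17,4)*4=16 best=143, r--
l=5 r=8: min(17,17)*3=51 best=143, r--
l=5 r=7: min(17,14)*2=28 best=143, r--
l=5 r=6: min(17,9)*1=9 best=143, r--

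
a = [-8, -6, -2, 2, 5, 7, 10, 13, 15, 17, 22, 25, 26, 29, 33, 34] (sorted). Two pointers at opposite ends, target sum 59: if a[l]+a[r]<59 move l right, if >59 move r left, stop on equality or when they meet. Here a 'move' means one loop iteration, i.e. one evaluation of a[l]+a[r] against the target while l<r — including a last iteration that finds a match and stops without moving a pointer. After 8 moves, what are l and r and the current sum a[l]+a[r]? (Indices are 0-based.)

[0,15] -8+34=26 <59 → l++
[1,15] -6+34=28 <59 → l++
[2,15] -2+34=32 <59 → l++
[3,15] 2+34=36 <59 → l++
[4,15] 5+34=39 <59 → l++
[5,15] 7+34=41 <59 → l++
[6,15] 10+34=44 <59 → l++
[7,15] 13+34=47 <59 → l++

l=8, r=15, sum=49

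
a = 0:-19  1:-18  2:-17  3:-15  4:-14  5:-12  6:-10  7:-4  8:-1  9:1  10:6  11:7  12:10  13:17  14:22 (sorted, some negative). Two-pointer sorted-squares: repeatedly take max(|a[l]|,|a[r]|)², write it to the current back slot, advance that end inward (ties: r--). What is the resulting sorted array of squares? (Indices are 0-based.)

[0,14] |-19|<=|22| out[14]=484 → r--
[0,13] |-19|>|17| out[13]=361 → l++
[1,13] |-18|>|17| out[12]=324 → l++
[2,13] |-17|<=|17| out[11]=289 → r--
[2,12] |-17|>|10| out[10]=289 → l++
[3,12] |-15|>|10| out[9]=225 → l++
[4,12] |-14|>|10| out[8]=196 → l++
[5,12] |-12|>|10| out[7]=144 → l++
[6,12] |-10|<=|10| out[6]=100 → r--
[6,11] |-10|>|7| out[5]=100 → l++
[7,11] |-4|<=|7| out[4]=49 → r--
[7,10] |-4|<=|6| out[3]=36 → r--
[7,9] |-4|>|1| out[2]=16 → l++
[8,9] |-1|<=|1| out[1]=1 → r--
[8,8] |-1|<=|-1| out[0]=1 → r--

[1, 1, 16, 36, 49, 100, 100, 144, 196, 225, 289, 289, 324, 361, 484]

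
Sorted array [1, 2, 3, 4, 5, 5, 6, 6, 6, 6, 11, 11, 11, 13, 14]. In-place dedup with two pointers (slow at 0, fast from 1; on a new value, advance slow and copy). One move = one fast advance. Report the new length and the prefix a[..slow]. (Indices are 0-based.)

(s=0,f=1) a[fast]=2≠a[slow]=1 write a[1]=2 → slow++,fast++
(s=1,f=2) a[fast]=3≠a[slow]=2 write a[2]=3 → slow++,fast++
(s=2,f=3) a[fast]=4≠a[slow]=3 write a[3]=4 → slow++,fast++
(s=3,f=4) a[fast]=5≠a[slow]=4 write a[4]=5 → slow++,fast++
(s=4,f=5) a[fast]=5=a[slow] dup → fast++
(s=4,f=6) a[fast]=6≠a[slow]=5 write a[5]=6 → slow++,fast++
(s=5,f=7) a[fast]=6=a[slow] dup → fast++
(s=5,f=8) a[fast]=6=a[slow] dup → fast++
(s=5,f=9) a[fast]=6=a[slow] dup → fast++
(s=5,f=10) a[fast]=11≠a[slow]=6 write a[6]=11 → slow++,fast++
(s=6,f=11) a[fast]=11=a[slow] dup → fast++
(s=6,f=12) a[fast]=11=a[slow] dup → fast++
(s=6,f=13) a[fast]=13≠a[slow]=11 write a[7]=13 → slow++,fast++
(s=7,f=14) a[fast]=14≠a[slow]=13 write a[8]=14 → slow++,fast++

length 9; prefix = [1, 2, 3, 4, 5, 6, 11, 13, 14]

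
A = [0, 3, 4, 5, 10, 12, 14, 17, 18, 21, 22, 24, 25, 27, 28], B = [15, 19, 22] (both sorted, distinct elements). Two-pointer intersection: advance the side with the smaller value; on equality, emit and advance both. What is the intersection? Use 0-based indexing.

intersection = [22]

[i=0,j=0] 0<15 → i++
[i=1,j=0] 3<15 → i++
[i=2,j=0] 4<15 → i++
[i=3,j=0] 5<15 → i++
[i=4,j=0] 10<15 → i++
[i=5,j=0] 12<15 → i++
[i=6,j=0] 14<15 → i++
[i=7,j=0] 17>15 → j++
[i=7,j=1] 17<19 → i++
[i=8,j=1] 18<19 → i++
[i=9,j=1] 21>19 → j++
[i=9,j=2] 21<22 → i++
[i=10,j=2] 22==22 emit → i++,j++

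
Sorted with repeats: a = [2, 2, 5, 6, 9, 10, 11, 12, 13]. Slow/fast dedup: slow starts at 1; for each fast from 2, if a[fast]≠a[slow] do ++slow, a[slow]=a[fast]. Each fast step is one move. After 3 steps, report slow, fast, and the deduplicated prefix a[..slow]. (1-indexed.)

slow=3, fast=5, prefix=[2, 5, 6]

slow=1 fast=2: a[fast]=2=a[slow] dup, fast++
slow=1 fast=3: a[fast]=5≠a[slow]=2 write a[2]=5, slow++,fast++
slow=2 fast=4: a[fast]=6≠a[slow]=5 write a[3]=6, slow++,fast++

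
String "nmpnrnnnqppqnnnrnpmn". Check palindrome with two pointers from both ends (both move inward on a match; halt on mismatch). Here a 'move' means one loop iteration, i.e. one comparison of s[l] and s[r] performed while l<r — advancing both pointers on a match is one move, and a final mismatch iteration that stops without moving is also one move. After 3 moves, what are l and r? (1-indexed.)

[1,20] 'n'=='n' → l++,r--
[2,19] 'm'=='m' → l++,r--
[3,18] 'p'=='p' → l++,r--

l=4, r=17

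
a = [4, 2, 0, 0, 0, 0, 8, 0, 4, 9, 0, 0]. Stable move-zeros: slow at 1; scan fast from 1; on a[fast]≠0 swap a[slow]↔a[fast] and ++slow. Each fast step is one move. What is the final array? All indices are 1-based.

[4, 2, 8, 4, 9, 0, 0, 0, 0, 0, 0, 0]

slow=1 fast=1: a[fast]=4≠0 swap→a[1]=4, slow++,fast++
slow=2 fast=2: a[fast]=2≠0 swap→a[2]=2, slow++,fast++
slow=3 fast=3: a[fast]=0, fast++
slow=3 fast=4: a[fast]=0, fast++
slow=3 fast=5: a[fast]=0, fast++
slow=3 fast=6: a[fast]=0, fast++
slow=3 fast=7: a[fast]=8≠0 swap→a[3]=8, slow++,fast++
slow=4 fast=8: a[fast]=0, fast++
slow=4 fast=9: a[fast]=4≠0 swap→a[4]=4, slow++,fast++
slow=5 fast=10: a[fast]=9≠0 swap→a[5]=9, slow++,fast++
slow=6 fast=11: a[fast]=0, fast++
slow=6 fast=12: a[fast]=0, fast++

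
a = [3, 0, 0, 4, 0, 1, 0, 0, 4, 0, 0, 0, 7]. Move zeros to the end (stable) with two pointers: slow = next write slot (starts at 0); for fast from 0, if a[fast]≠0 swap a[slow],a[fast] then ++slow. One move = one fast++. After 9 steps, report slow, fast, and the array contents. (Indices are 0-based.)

slow=0 fast=0: a[fast]=3≠0 swap→a[0]=3, slow++,fast++
slow=1 fast=1: a[fast]=0, fast++
slow=1 fast=2: a[fast]=0, fast++
slow=1 fast=3: a[fast]=4≠0 swap→a[1]=4, slow++,fast++
slow=2 fast=4: a[fast]=0, fast++
slow=2 fast=5: a[fast]=1≠0 swap→a[2]=1, slow++,fast++
slow=3 fast=6: a[fast]=0, fast++
slow=3 fast=7: a[fast]=0, fast++
slow=3 fast=8: a[fast]=4≠0 swap→a[3]=4, slow++,fast++

slow=4, fast=9, a=[3, 4, 1, 4, 0, 0, 0, 0, 0, 0, 0, 0, 7]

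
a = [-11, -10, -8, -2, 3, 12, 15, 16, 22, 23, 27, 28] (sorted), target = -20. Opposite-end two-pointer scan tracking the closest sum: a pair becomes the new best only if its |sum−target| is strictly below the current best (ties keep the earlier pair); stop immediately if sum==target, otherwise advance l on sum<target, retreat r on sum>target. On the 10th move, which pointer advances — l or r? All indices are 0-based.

[0,11] -11+28=17 d=37 * → r--
[0,10] -11+27=16 d=36 * → r--
[0,9] -11+23=12 d=32 * → r--
[0,8] -11+22=11 d=31 * → r--
[0,7] -11+16=5 d=25 * → r--
[0,6] -11+15=4 d=24 * → r--
[0,5] -11+12=1 d=21 * → r--
[0,4] -11+3=-8 d=12 * → r--
[0,3] -11+-2=-13 d=7 * → r--
[0,2] -11+-8=-19 d=1 * → r--

r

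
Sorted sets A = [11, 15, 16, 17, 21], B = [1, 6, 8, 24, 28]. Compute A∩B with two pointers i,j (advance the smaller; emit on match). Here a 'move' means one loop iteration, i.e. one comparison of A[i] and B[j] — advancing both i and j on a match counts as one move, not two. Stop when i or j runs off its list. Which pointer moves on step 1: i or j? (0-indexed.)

i=0 j=0: 11>1, j++

j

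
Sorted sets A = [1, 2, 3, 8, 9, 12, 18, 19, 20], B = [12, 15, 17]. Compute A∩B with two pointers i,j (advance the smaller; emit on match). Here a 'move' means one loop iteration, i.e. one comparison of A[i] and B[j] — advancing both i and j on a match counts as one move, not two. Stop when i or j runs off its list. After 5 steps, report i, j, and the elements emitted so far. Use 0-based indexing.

i=5, j=0, emitted=[]

[i=0,j=0] 1<12 → i++
[i=1,j=0] 2<12 → i++
[i=2,j=0] 3<12 → i++
[i=3,j=0] 8<12 → i++
[i=4,j=0] 9<12 → i++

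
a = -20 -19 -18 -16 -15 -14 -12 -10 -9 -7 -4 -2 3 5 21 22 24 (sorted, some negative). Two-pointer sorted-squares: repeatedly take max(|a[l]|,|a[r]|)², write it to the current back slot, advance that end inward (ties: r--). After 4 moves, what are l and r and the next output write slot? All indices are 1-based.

l=2, r=14, next write slot=13

[1,17] |-20|<=|24| out[17]=576 → r--
[1,16] |-20|<=|22| out[16]=484 → r--
[1,15] |-20|<=|21| out[15]=441 → r--
[1,14] |-20|>|5| out[14]=400 → l++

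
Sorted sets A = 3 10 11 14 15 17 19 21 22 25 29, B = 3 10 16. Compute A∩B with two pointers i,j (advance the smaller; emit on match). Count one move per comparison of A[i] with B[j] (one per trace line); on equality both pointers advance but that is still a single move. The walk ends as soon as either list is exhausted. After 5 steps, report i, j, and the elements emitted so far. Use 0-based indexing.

i=0 j=0: 3==3 emit, i++,j++
i=1 j=1: 10==10 emit, i++,j++
i=2 j=2: 11<16, i++
i=3 j=2: 14<16, i++
i=4 j=2: 15<16, i++

i=5, j=2, emitted=[3, 10]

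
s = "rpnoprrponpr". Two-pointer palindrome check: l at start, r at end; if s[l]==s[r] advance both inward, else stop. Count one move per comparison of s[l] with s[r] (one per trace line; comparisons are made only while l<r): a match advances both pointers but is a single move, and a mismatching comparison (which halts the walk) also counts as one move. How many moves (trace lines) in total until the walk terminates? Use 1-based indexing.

l=1 r=12: 'r'=='r', l++,r--
l=2 r=11: 'p'=='p', l++,r--
l=3 r=10: 'n'=='n', l++,r--
l=4 r=9: 'o'=='o', l++,r--
l=5 r=8: 'p'=='p', l++,r--
l=6 r=7: 'r'=='r', l++,r--

6 moves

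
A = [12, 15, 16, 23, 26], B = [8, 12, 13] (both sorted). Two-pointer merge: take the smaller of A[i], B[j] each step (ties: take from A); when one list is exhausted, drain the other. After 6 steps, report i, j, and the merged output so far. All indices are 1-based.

i=1 j=1: A[i]=12>B[j]=8 take 8, j++
i=1 j=2: A[i]=12<=B[j]=12 take 12, i++
i=2 j=2: A[i]=15>B[j]=12 take 12, j++
i=2 j=3: A[i]=15>B[j]=13 take 13, j++
i=2 j=4: B done, take A[i]=15, i++
i=3 j=4: B done, take A[i]=16, i++

i=4, j=4, merged so far=[8, 12, 12, 13, 15, 16]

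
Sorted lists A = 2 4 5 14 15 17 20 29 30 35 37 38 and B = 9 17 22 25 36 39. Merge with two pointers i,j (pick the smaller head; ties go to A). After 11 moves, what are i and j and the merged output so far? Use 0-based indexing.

[i=0,j=0] A[i]=2<=B[j]=9 take 2 → i++
[i=1,j=0] A[i]=4<=B[j]=9 take 4 → i++
[i=2,j=0] A[i]=5<=B[j]=9 take 5 → i++
[i=3,j=0] A[i]=14>B[j]=9 take 9 → j++
[i=3,j=1] A[i]=14<=B[j]=17 take 14 → i++
[i=4,j=1] A[i]=15<=B[j]=17 take 15 → i++
[i=5,j=1] A[i]=17<=B[j]=17 take 17 → i++
[i=6,j=1] A[i]=20>B[j]=17 take 17 → j++
[i=6,j=2] A[i]=20<=B[j]=22 take 20 → i++
[i=7,j=2] A[i]=29>B[j]=22 take 22 → j++
[i=7,j=3] A[i]=29>B[j]=25 take 25 → j++

i=7, j=4, merged so far=[2, 4, 5, 9, 14, 15, 17, 17, 20, 22, 25]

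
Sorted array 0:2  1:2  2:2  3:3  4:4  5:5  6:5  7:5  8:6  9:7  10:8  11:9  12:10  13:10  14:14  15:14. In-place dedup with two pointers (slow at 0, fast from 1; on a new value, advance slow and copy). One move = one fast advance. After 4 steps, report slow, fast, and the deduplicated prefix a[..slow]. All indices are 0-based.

slow=2, fast=5, prefix=[2, 3, 4]

slow=0 fast=1: a[fast]=2=a[slow] dup, fast++
slow=0 fast=2: a[fast]=2=a[slow] dup, fast++
slow=0 fast=3: a[fast]=3≠a[slow]=2 write a[1]=3, slow++,fast++
slow=1 fast=4: a[fast]=4≠a[slow]=3 write a[2]=4, slow++,fast++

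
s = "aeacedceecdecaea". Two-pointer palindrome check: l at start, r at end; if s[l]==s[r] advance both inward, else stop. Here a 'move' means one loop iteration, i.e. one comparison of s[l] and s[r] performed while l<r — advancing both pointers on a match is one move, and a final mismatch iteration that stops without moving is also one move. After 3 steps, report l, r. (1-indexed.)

l=1 r=16: 'a'=='a', l++,r--
l=2 r=15: 'e'=='e', l++,r--
l=3 r=14: 'a'=='a', l++,r--

l=4, r=13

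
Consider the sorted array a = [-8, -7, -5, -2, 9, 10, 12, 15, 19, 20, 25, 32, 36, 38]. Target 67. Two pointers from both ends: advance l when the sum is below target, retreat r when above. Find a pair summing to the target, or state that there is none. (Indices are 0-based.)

no pair

l=0 r=13: -8+38=30 <67, l++
l=1 r=13: -7+38=31 <67, l++
l=2 r=13: -5+38=33 <67, l++
l=3 r=13: -2+38=36 <67, l++
l=4 r=13: 9+38=47 <67, l++
l=5 r=13: 10+38=48 <67, l++
l=6 r=13: 12+38=50 <67, l++
l=7 r=13: 15+38=53 <67, l++
l=8 r=13: 19+38=57 <67, l++
l=9 r=13: 20+38=58 <67, l++
l=10 r=13: 25+38=63 <67, l++
l=11 r=13: 32+38=70 >67, r--
l=11 r=12: 32+36=68 >67, r--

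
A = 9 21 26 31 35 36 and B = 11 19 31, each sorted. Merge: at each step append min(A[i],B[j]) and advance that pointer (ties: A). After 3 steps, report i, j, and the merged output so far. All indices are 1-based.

i=2, j=3, merged so far=[9, 11, 19]

[i=1,j=1] A[i]=9<=B[j]=11 take 9 → i++
[i=2,j=1] A[i]=21>B[j]=11 take 11 → j++
[i=2,j=2] A[i]=21>B[j]=19 take 19 → j++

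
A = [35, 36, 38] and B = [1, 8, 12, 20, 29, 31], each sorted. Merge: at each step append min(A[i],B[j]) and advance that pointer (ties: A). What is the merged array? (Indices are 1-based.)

[1, 8, 12, 20, 29, 31, 35, 36, 38]

i=1 j=1: A[i]=35>B[j]=1 take 1, j++
i=1 j=2: A[i]=35>B[j]=8 take 8, j++
i=1 j=3: A[i]=35>B[j]=12 take 12, j++
i=1 j=4: A[i]=35>B[j]=20 take 20, j++
i=1 j=5: A[i]=35>B[j]=29 take 29, j++
i=1 j=6: A[i]=35>B[j]=31 take 31, j++
i=1 j=7: B done, take A[i]=35, i++
i=2 j=7: B done, take A[i]=36, i++
i=3 j=7: B done, take A[i]=38, i++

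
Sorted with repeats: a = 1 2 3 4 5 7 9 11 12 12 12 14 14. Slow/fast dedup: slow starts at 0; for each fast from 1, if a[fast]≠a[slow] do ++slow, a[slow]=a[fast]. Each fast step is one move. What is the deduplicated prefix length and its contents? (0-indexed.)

length 10; prefix = [1, 2, 3, 4, 5, 7, 9, 11, 12, 14]

(s=0,f=1) a[fast]=2≠a[slow]=1 write a[1]=2 → slow++,fast++
(s=1,f=2) a[fast]=3≠a[slow]=2 write a[2]=3 → slow++,fast++
(s=2,f=3) a[fast]=4≠a[slow]=3 write a[3]=4 → slow++,fast++
(s=3,f=4) a[fast]=5≠a[slow]=4 write a[4]=5 → slow++,fast++
(s=4,f=5) a[fast]=7≠a[slow]=5 write a[5]=7 → slow++,fast++
(s=5,f=6) a[fast]=9≠a[slow]=7 write a[6]=9 → slow++,fast++
(s=6,f=7) a[fast]=11≠a[slow]=9 write a[7]=11 → slow++,fast++
(s=7,f=8) a[fast]=12≠a[slow]=11 write a[8]=12 → slow++,fast++
(s=8,f=9) a[fast]=12=a[slow] dup → fast++
(s=8,f=10) a[fast]=12=a[slow] dup → fast++
(s=8,f=11) a[fast]=14≠a[slow]=12 write a[9]=14 → slow++,fast++
(s=9,f=12) a[fast]=14=a[slow] dup → fast++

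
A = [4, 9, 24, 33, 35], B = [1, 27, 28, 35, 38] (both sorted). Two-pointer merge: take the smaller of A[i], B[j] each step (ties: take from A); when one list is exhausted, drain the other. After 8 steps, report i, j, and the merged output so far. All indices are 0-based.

i=0 j=0: A[i]=4>B[j]=1 take 1, j++
i=0 j=1: A[i]=4<=B[j]=27 take 4, i++
i=1 j=1: A[i]=9<=B[j]=27 take 9, i++
i=2 j=1: A[i]=24<=B[j]=27 take 24, i++
i=3 j=1: A[i]=33>B[j]=27 take 27, j++
i=3 j=2: A[i]=33>B[j]=28 take 28, j++
i=3 j=3: A[i]=33<=B[j]=35 take 33, i++
i=4 j=3: A[i]=35<=B[j]=35 take 35, i++

i=5, j=3, merged so far=[1, 4, 9, 24, 27, 28, 33, 35]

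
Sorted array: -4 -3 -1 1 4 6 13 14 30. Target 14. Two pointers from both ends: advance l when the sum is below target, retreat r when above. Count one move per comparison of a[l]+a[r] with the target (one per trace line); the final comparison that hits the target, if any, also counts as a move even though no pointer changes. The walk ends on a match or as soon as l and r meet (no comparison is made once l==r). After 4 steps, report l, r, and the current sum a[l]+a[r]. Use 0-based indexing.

l=3, r=7, sum=15

[0,8] -4+30=26 >14 → r--
[0,7] -4+14=10 <14 → l++
[1,7] -3+14=11 <14 → l++
[2,7] -1+14=13 <14 → l++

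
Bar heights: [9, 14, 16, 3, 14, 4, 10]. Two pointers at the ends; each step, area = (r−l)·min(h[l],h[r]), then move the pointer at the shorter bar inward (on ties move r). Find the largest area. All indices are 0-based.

max area = 54

l=0 r=6: min(9,10)*6=54 best=54 *, l++
l=1 r=6: min(14,10)*5=50 best=54, r--
l=1 r=5: min(14,4)*4=16 best=54, r--
l=1 r=4: min(14,14)*3=42 best=54, r--
l=1 r=3: min(14,3)*2=6 best=54, r--
l=1 r=2: min(14,16)*1=14 best=54, l++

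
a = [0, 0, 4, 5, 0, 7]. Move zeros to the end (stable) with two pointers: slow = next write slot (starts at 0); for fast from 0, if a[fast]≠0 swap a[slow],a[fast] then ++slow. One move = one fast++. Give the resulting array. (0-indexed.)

(s=0,f=0) a[fast]=0 → fast++
(s=0,f=1) a[fast]=0 → fast++
(s=0,f=2) a[fast]=4≠0 swap→a[0]=4 → slow++,fast++
(s=1,f=3) a[fast]=5≠0 swap→a[1]=5 → slow++,fast++
(s=2,f=4) a[fast]=0 → fast++
(s=2,f=5) a[fast]=7≠0 swap→a[2]=7 → slow++,fast++

[4, 5, 7, 0, 0, 0]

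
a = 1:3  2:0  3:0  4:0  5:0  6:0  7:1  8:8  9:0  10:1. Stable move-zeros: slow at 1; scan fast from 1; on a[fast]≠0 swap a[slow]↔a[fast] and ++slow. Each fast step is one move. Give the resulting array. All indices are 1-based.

[3, 1, 8, 1, 0, 0, 0, 0, 0, 0]

slow=1 fast=1: a[fast]=3≠0 swap→a[1]=3, slow++,fast++
slow=2 fast=2: a[fast]=0, fast++
slow=2 fast=3: a[fast]=0, fast++
slow=2 fast=4: a[fast]=0, fast++
slow=2 fast=5: a[fast]=0, fast++
slow=2 fast=6: a[fast]=0, fast++
slow=2 fast=7: a[fast]=1≠0 swap→a[2]=1, slow++,fast++
slow=3 fast=8: a[fast]=8≠0 swap→a[3]=8, slow++,fast++
slow=4 fast=9: a[fast]=0, fast++
slow=4 fast=10: a[fast]=1≠0 swap→a[4]=1, slow++,fast++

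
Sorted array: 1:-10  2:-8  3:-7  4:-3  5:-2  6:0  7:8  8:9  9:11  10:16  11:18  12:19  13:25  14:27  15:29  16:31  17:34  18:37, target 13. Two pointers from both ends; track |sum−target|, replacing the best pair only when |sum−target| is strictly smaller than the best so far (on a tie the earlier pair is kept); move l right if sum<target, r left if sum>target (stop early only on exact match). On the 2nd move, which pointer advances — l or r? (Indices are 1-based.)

[1,18] -10+37=27 d=14 * → r--
[1,17] -10+34=24 d=11 * → r--

r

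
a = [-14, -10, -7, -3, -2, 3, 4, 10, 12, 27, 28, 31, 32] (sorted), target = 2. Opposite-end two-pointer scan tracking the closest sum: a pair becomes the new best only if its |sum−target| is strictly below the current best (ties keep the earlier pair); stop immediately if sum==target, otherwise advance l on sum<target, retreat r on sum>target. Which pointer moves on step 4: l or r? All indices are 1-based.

r

l=1 r=13: -14+32=18 d=16 *, r--
l=1 r=12: -14+31=17 d=15 *, r--
l=1 r=11: -14+28=14 d=12 *, r--
l=1 r=10: -14+27=13 d=11 *, r--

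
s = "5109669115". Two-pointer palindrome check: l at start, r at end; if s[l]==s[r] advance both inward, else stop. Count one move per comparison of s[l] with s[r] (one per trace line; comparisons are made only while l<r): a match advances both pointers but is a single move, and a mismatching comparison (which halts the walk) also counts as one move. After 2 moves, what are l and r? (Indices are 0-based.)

[0,9] '5'=='5' → l++,r--
[1,8] '1'=='1' → l++,r--

l=2, r=7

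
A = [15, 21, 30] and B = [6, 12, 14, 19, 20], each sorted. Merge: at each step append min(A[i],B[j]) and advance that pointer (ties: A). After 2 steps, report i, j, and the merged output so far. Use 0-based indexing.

i=0, j=2, merged so far=[6, 12]

i=0 j=0: A[i]=15>B[j]=6 take 6, j++
i=0 j=1: A[i]=15>B[j]=12 take 12, j++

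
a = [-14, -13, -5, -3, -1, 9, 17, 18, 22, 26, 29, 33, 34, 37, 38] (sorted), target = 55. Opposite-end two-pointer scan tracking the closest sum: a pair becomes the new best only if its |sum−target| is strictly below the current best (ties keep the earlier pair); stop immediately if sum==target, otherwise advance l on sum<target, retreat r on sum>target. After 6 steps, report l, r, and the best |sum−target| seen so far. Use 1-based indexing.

l=7, r=15, best |Δ|=8

[1,15] -14+38=24 d=31 * → l++
[2,15] -13+38=25 d=30 * → l++
[3,15] -5+38=33 d=22 * → l++
[4,15] -3+38=35 d=20 * → l++
[5,15] -1+38=37 d=18 * → l++
[6,15] 9+38=47 d=8 * → l++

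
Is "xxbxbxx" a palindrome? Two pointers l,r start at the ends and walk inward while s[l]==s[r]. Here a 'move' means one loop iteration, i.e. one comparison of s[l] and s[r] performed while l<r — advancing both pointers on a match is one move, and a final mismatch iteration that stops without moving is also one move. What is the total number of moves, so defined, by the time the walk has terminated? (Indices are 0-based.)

l=0 r=6: 'x'=='x', l++,r--
l=1 r=5: 'x'=='x', l++,r--
l=2 r=4: 'b'=='b', l++,r--

3 moves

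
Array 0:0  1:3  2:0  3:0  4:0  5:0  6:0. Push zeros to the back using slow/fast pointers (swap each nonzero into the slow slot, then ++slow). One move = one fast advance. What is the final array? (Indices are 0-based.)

slow=0 fast=0: a[fast]=0, fast++
slow=0 fast=1: a[fast]=3≠0 swap→a[0]=3, slow++,fast++
slow=1 fast=2: a[fast]=0, fast++
slow=1 fast=3: a[fast]=0, fast++
slow=1 fast=4: a[fast]=0, fast++
slow=1 fast=5: a[fast]=0, fast++
slow=1 fast=6: a[fast]=0, fast++

[3, 0, 0, 0, 0, 0, 0]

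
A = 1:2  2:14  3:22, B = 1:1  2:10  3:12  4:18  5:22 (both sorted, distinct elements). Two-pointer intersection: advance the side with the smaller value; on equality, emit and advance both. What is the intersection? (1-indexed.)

intersection = [22]

i=1 j=1: 2>1, j++
i=1 j=2: 2<10, i++
i=2 j=2: 14>10, j++
i=2 j=3: 14>12, j++
i=2 j=4: 14<18, i++
i=3 j=4: 22>18, j++
i=3 j=5: 22==22 emit, i++,j++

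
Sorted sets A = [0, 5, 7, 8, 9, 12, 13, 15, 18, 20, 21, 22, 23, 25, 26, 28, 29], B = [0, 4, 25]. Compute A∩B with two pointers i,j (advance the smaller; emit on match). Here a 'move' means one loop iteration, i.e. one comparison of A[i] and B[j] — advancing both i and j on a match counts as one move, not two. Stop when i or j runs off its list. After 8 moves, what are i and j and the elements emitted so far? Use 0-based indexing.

[i=0,j=0] 0==0 emit → i++,j++
[i=1,j=1] 5>4 → j++
[i=1,j=2] 5<25 → i++
[i=2,j=2] 7<25 → i++
[i=3,j=2] 8<25 → i++
[i=4,j=2] 9<25 → i++
[i=5,j=2] 12<25 → i++
[i=6,j=2] 13<25 → i++

i=7, j=2, emitted=[0]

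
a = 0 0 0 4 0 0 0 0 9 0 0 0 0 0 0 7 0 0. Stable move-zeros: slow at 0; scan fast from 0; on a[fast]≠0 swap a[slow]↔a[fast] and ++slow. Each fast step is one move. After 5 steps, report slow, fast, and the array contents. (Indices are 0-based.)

slow=1, fast=5, a=[4, 0, 0, 0, 0, 0, 0, 0, 9, 0, 0, 0, 0, 0, 0, 7, 0, 0]

(s=0,f=0) a[fast]=0 → fast++
(s=0,f=1) a[fast]=0 → fast++
(s=0,f=2) a[fast]=0 → fast++
(s=0,f=3) a[fast]=4≠0 swap→a[0]=4 → slow++,fast++
(s=1,f=4) a[fast]=0 → fast++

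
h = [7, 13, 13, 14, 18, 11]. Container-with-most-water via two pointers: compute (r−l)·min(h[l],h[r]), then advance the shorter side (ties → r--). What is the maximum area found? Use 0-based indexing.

l=0 r=5: min(7,11)*5=35 best=35 *, l++
l=1 r=5: min(13,11)*4=44 best=44 *, r--
l=1 r=4: min(13,18)*3=39 best=44, l++
l=2 r=4: min(13,18)*2=26 best=44, l++
l=3 r=4: min(14,18)*1=14 best=44, l++

max area = 44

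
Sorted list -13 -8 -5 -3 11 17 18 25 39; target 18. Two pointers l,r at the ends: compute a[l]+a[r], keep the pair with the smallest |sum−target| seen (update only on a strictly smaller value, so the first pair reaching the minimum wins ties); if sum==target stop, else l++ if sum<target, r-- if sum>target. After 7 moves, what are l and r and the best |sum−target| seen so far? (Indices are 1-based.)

[1,9] -13+39=26 d=8 * → r--
[1,8] -13+25=12 d=6 * → l++
[2,8] -8+25=17 d=1 * → l++
[3,8] -5+25=20 d=2 → r--
[3,7] -5+18=13 d=5 → l++
[4,7] -3+18=15 d=3 → l++
[5,7] 11+18=29 d=11 → r--

l=5, r=6, best |Δ|=1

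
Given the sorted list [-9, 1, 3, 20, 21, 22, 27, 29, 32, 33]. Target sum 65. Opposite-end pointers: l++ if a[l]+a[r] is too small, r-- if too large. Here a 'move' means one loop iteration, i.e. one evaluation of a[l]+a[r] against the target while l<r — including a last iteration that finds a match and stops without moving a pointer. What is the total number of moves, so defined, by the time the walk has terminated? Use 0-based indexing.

9 moves

l=0 r=9: -9+33=24 <65, l++
l=1 r=9: 1+33=34 <65, l++
l=2 r=9: 3+33=36 <65, l++
l=3 r=9: 20+33=53 <65, l++
l=4 r=9: 21+33=54 <65, l++
l=5 r=9: 22+33=55 <65, l++
l=6 r=9: 27+33=60 <65, l++
l=7 r=9: 29+33=62 <65, l++
l=8 r=9: 32+33=65, found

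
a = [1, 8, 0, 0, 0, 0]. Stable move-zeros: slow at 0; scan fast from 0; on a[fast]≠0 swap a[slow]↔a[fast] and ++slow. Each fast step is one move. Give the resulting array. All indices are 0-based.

[1, 8, 0, 0, 0, 0]

slow=0 fast=0: a[fast]=1≠0 swap→a[0]=1, slow++,fast++
slow=1 fast=1: a[fast]=8≠0 swap→a[1]=8, slow++,fast++
slow=2 fast=2: a[fast]=0, fast++
slow=2 fast=3: a[fast]=0, fast++
slow=2 fast=4: a[fast]=0, fast++
slow=2 fast=5: a[fast]=0, fast++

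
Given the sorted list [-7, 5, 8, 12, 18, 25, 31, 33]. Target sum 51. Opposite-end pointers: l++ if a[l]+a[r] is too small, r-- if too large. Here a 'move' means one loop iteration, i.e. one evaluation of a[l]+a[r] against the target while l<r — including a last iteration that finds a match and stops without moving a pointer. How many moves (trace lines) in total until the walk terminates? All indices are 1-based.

5 moves

l=1 r=8: -7+33=26 <51, l++
l=2 r=8: 5+33=38 <51, l++
l=3 r=8: 8+33=41 <51, l++
l=4 r=8: 12+33=45 <51, l++
l=5 r=8: 18+33=51, found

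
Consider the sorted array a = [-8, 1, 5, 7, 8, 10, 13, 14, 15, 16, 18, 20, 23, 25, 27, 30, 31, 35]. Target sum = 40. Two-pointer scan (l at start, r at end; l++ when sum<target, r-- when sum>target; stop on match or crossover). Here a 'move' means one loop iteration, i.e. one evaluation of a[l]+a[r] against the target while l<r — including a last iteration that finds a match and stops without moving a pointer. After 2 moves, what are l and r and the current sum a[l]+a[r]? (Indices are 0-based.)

l=2, r=17, sum=40

[0,17] -8+35=27 <40 → l++
[1,17] 1+35=36 <40 → l++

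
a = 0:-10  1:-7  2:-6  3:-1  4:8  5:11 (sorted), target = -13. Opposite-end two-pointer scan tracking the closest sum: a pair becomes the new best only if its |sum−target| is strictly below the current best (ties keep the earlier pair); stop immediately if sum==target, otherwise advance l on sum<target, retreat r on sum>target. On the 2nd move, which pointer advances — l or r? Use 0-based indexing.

r

l=0 r=5: -10+11=1 d=14 *, r--
l=0 r=4: -10+8=-2 d=11 *, r--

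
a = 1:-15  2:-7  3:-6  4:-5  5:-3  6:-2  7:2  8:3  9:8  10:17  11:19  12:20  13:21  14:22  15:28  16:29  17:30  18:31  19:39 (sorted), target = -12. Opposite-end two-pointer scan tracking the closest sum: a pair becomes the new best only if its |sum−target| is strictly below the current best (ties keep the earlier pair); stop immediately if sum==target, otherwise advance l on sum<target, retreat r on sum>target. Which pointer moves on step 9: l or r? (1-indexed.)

r

[1,19] -15+39=24 d=36 * → r--
[1,18] -15+31=16 d=28 * → r--
[1,17] -15+30=15 d=27 * → r--
[1,16] -15+29=14 d=26 * → r--
[1,15] -15+28=13 d=25 * → r--
[1,14] -15+22=7 d=19 * → r--
[1,13] -15+21=6 d=18 * → r--
[1,12] -15+20=5 d=17 * → r--
[1,11] -15+19=4 d=16 * → r--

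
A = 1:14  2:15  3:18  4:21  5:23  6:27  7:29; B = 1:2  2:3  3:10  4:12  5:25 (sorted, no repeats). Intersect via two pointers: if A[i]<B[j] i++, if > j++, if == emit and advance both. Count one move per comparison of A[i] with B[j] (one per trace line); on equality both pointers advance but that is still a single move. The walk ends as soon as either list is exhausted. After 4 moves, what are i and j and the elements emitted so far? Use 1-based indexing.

[i=1,j=1] 14>2 → j++
[i=1,j=2] 14>3 → j++
[i=1,j=3] 14>10 → j++
[i=1,j=4] 14>12 → j++

i=1, j=5, emitted=[]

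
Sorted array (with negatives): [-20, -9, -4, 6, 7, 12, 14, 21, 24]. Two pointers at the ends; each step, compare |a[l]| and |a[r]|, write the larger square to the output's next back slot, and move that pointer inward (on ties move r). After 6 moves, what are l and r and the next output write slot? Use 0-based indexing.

l=0 r=8: |-20|<=|24| out[8]=576, r--
l=0 r=7: |-20|<=|21| out[7]=441, r--
l=0 r=6: |-20|>|14| out[6]=400, l++
l=1 r=6: |-9|<=|14| out[5]=196, r--
l=1 r=5: |-9|<=|12| out[4]=144, r--
l=1 r=4: |-9|>|7| out[3]=81, l++

l=2, r=4, next write slot=2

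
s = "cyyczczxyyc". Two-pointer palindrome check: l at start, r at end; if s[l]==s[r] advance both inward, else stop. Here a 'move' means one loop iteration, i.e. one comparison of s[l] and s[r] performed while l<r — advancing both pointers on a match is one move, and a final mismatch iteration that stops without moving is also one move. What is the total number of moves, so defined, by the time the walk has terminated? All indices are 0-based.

l=0 r=10: 'c'=='c', l++,r--
l=1 r=9: 'y'=='y', l++,r--
l=2 r=8: 'y'=='y', l++,r--
l=3 r=7: 'c'!='x', stop

4 moves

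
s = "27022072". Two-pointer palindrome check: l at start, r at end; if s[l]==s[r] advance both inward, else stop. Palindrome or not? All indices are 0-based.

l=0 r=7: '2'=='2', l++,r--
l=1 r=6: '7'=='7', l++,r--
l=2 r=5: '0'=='0', l++,r--
l=3 r=4: '2'=='2', l++,r--

palindrome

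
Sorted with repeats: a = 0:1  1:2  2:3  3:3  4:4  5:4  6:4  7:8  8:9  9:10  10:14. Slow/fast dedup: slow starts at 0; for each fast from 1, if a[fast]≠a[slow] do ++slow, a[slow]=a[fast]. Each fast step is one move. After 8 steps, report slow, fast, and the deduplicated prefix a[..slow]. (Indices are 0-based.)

slow=5, fast=9, prefix=[1, 2, 3, 4, 8, 9]

slow=0 fast=1: a[fast]=2≠a[slow]=1 write a[1]=2, slow++,fast++
slow=1 fast=2: a[fast]=3≠a[slow]=2 write a[2]=3, slow++,fast++
slow=2 fast=3: a[fast]=3=a[slow] dup, fast++
slow=2 fast=4: a[fast]=4≠a[slow]=3 write a[3]=4, slow++,fast++
slow=3 fast=5: a[fast]=4=a[slow] dup, fast++
slow=3 fast=6: a[fast]=4=a[slow] dup, fast++
slow=3 fast=7: a[fast]=8≠a[slow]=4 write a[4]=8, slow++,fast++
slow=4 fast=8: a[fast]=9≠a[slow]=8 write a[5]=9, slow++,fast++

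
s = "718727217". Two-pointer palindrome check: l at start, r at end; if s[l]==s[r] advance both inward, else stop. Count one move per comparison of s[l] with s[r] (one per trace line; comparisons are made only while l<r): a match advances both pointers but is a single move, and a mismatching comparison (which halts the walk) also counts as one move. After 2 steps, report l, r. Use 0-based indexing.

l=0 r=8: '7'=='7', l++,r--
l=1 r=7: '1'=='1', l++,r--

l=2, r=6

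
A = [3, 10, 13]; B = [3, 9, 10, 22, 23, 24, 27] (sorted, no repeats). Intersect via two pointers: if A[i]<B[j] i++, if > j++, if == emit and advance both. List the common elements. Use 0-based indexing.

[i=0,j=0] 3==3 emit → i++,j++
[i=1,j=1] 10>9 → j++
[i=1,j=2] 10==10 emit → i++,j++
[i=2,j=3] 13<22 → i++

intersection = [3, 10]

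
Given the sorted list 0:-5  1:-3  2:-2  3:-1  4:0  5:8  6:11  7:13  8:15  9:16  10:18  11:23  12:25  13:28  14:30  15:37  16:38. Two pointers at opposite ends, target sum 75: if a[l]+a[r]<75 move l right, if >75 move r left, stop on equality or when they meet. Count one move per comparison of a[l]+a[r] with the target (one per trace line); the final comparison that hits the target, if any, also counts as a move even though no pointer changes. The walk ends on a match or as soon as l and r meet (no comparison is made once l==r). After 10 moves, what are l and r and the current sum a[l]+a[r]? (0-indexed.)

l=0 r=16: -5+38=33 <75, l++
l=1 r=16: -3+38=35 <75, l++
l=2 r=16: -2+38=36 <75, l++
l=3 r=16: -1+38=37 <75, l++
l=4 r=16: 0+38=38 <75, l++
l=5 r=16: 8+38=46 <75, l++
l=6 r=16: 11+38=49 <75, l++
l=7 r=16: 13+38=51 <75, l++
l=8 r=16: 15+38=53 <75, l++
l=9 r=16: 16+38=54 <75, l++

l=10, r=16, sum=56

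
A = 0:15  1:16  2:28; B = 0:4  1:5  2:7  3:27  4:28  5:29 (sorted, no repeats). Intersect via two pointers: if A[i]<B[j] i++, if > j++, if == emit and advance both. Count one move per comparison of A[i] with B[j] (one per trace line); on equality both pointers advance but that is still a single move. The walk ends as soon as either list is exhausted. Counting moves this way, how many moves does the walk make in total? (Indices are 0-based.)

7 moves

[i=0,j=0] 15>4 → j++
[i=0,j=1] 15>5 → j++
[i=0,j=2] 15>7 → j++
[i=0,j=3] 15<27 → i++
[i=1,j=3] 16<27 → i++
[i=2,j=3] 28>27 → j++
[i=2,j=4] 28==28 emit → i++,j++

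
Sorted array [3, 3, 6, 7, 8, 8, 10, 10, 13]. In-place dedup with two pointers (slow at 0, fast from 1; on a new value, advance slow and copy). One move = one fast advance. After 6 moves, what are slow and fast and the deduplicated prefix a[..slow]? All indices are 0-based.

slow=0 fast=1: a[fast]=3=a[slow] dup, fast++
slow=0 fast=2: a[fast]=6≠a[slow]=3 write a[1]=6, slow++,fast++
slow=1 fast=3: a[fast]=7≠a[slow]=6 write a[2]=7, slow++,fast++
slow=2 fast=4: a[fast]=8≠a[slow]=7 write a[3]=8, slow++,fast++
slow=3 fast=5: a[fast]=8=a[slow] dup, fast++
slow=3 fast=6: a[fast]=10≠a[slow]=8 write a[4]=10, slow++,fast++

slow=4, fast=7, prefix=[3, 6, 7, 8, 10]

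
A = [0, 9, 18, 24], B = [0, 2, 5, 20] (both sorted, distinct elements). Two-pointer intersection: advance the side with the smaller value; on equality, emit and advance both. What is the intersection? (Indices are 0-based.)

[i=0,j=0] 0==0 emit → i++,j++
[i=1,j=1] 9>2 → j++
[i=1,j=2] 9>5 → j++
[i=1,j=3] 9<20 → i++
[i=2,j=3] 18<20 → i++
[i=3,j=3] 24>20 → j++

intersection = [0]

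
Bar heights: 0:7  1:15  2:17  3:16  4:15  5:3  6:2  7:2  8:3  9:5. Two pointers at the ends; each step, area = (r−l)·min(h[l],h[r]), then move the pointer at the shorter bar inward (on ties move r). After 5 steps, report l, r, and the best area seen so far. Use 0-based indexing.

l=0, r=4, best area=45

l=0 r=9: min(7,5)*9=45 best=45 *, r--
l=0 r=8: min(7,3)*8=24 best=45, r--
l=0 r=7: min(7,2)*7=14 best=45, r--
l=0 r=6: min(7,2)*6=12 best=45, r--
l=0 r=5: min(7,3)*5=15 best=45, r--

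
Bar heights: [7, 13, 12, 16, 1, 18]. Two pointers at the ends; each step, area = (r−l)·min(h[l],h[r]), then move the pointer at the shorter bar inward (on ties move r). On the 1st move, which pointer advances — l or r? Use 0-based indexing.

l

l=0 r=5: min(7,18)*5=35 best=35 *, l++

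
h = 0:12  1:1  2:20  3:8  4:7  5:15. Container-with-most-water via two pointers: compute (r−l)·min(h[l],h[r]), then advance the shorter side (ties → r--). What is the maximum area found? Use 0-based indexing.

max area = 60

[0,5] min(12,15)*5=60 best=60 * → l++
[1,5] min(1,15)*4=4 best=60 → l++
[2,5] min(20,15)*3=45 best=60 → r--
[2,4] min(20,7)*2=14 best=60 → r--
[2,3] min(20,8)*1=8 best=60 → r--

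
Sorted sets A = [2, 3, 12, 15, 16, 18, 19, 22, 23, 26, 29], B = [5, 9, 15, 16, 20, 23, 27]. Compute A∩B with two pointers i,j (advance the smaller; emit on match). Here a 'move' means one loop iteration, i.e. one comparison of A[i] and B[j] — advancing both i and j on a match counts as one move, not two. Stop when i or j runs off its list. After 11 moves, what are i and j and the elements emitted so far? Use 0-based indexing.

i=8, j=5, emitted=[15, 16]

[i=0,j=0] 2<5 → i++
[i=1,j=0] 3<5 → i++
[i=2,j=0] 12>5 → j++
[i=2,j=1] 12>9 → j++
[i=2,j=2] 12<15 → i++
[i=3,j=2] 15==15 emit → i++,j++
[i=4,j=3] 16==16 emit → i++,j++
[i=5,j=4] 18<20 → i++
[i=6,j=4] 19<20 → i++
[i=7,j=4] 22>20 → j++
[i=7,j=5] 22<23 → i++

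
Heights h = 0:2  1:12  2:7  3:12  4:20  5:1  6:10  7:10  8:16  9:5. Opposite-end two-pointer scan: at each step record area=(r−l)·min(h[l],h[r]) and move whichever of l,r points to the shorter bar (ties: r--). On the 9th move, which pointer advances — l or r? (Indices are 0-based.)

l=0 r=9: min(2,5)*9=18 best=18 *, l++
l=1 r=9: min(12,5)*8=40 best=40 *, r--
l=1 r=8: min(12,16)*7=84 best=84 *, l++
l=2 r=8: min(7,16)*6=42 best=84, l++
l=3 r=8: min(12,16)*5=60 best=84, l++
l=4 r=8: min(20,16)*4=64 best=84, r--
l=4 r=7: min(20,10)*3=30 best=84, r--
l=4 r=6: min(20,10)*2=20 best=84, r--
l=4 r=5: min(20,1)*1=1 best=84, r--

r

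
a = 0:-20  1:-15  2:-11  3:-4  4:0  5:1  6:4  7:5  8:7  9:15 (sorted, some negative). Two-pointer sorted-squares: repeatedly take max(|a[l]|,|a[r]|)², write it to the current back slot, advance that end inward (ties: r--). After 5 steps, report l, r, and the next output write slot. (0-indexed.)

l=3, r=7, next write slot=4

l=0 r=9: |-20|>|15| out[9]=400, l++
l=1 r=9: |-15|<=|15| out[8]=225, r--
l=1 r=8: |-15|>|7| out[7]=225, l++
l=2 r=8: |-11|>|7| out[6]=121, l++
l=3 r=8: |-4|<=|7| out[5]=49, r--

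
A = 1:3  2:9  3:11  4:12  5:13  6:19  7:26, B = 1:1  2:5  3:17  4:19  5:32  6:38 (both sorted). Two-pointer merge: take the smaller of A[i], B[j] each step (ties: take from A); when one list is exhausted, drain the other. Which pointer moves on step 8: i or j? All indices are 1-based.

j

[i=1,j=1] A[i]=3>B[j]=1 take 1 → j++
[i=1,j=2] A[i]=3<=B[j]=5 take 3 → i++
[i=2,j=2] A[i]=9>B[j]=5 take 5 → j++
[i=2,j=3] A[i]=9<=B[j]=17 take 9 → i++
[i=3,j=3] A[i]=11<=B[j]=17 take 11 → i++
[i=4,j=3] A[i]=12<=B[j]=17 take 12 → i++
[i=5,j=3] A[i]=13<=B[j]=17 take 13 → i++
[i=6,j=3] A[i]=19>B[j]=17 take 17 → j++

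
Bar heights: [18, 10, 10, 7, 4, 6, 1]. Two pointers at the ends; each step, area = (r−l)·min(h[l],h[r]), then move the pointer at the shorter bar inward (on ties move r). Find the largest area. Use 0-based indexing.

max area = 30

l=0 r=6: min(18,1)*6=6 best=6 *, r--
l=0 r=5: min(18,6)*5=30 best=30 *, r--
l=0 r=4: min(18,4)*4=16 best=30, r--
l=0 r=3: min(18,7)*3=21 best=30, r--
l=0 r=2: min(18,10)*2=20 best=30, r--
l=0 r=1: min(18,10)*1=10 best=30, r--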